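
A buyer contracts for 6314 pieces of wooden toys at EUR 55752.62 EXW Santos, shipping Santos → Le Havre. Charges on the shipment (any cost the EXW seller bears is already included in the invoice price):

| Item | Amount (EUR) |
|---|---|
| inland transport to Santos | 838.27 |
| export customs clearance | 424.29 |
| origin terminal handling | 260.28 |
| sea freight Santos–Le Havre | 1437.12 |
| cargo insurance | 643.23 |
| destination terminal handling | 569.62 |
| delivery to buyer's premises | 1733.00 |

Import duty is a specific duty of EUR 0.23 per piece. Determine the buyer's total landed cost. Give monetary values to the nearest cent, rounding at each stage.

EXW: the seller makes goods available at their premises; the buyer bears all onward costs.
CIF value = EXW price + inland to port + export clearance + origin terminal + freight + insurance = 55752.62 + 838.27 + 424.29 + 260.28 + 1437.12 + 643.23 = 59355.81
Import duty = 6314 × 0.23 = 1452.22
Buyer bears: inland to port 838.27 + export clearance 424.29 + origin terminal 260.28 + freight 1437.12 + insurance 643.23 + destination terminal 569.62 + delivery 1733.00 + duty 1452.22 = 7358.03
Landed cost = invoice 55752.62 + 7358.03 = 63110.65

Total landed cost: EUR 63110.65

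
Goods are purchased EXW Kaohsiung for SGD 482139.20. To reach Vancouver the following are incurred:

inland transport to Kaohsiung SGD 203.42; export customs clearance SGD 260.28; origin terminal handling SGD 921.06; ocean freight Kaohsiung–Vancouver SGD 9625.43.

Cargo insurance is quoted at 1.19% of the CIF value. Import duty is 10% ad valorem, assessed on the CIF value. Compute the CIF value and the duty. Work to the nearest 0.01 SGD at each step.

Let C be the CIF value. C = EXW price + pre-shipment costs + freight + 1.19% × C
C − 1.19% × C = 482139.20 + 203.42 + 260.28 + 921.06 + 9625.43
0.9881 × C = 493149.39
C = 493149.39 / 0.9881 = 499088.54
Insurance premium = 1.19% × 499088.54 = 5939.15
Import duty = 499088.54 × 10% = 49908.85

CIF value: SGD 499088.54; import duty: SGD 49908.85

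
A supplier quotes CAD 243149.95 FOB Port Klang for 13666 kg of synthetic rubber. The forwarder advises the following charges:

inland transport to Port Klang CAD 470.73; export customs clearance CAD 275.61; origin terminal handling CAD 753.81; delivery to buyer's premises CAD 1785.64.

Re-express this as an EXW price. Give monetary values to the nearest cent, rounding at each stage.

EXW price: CAD 241649.80

Not relevant to the conversion: delivery — on the buyer under both terms; not part of either seller's price.
From FOB to EXW, the seller no longer bears: inland to port, export clearance, origin terminal.
EXW price = 243149.95 − 470.73 − 275.61 − 753.81 = 241649.80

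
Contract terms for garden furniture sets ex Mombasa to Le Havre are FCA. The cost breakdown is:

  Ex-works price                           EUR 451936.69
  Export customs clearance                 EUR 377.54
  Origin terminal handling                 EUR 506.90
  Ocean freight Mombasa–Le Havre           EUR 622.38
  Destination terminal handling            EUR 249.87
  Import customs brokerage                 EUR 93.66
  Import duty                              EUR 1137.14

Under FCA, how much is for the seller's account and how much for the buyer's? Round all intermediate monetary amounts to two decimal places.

FCA: the seller delivers export-cleared goods to the carrier; the buyer bears costs from that point.
Seller's account: goods 451936.69 + export clearance 377.54 = 452314.23
Buyer's account: origin terminal 506.90 + freight 622.38 + destination terminal 249.87 + brokerage 93.66 + duty 1137.14 = 2609.95

Seller: EUR 452314.23; buyer: EUR 2609.95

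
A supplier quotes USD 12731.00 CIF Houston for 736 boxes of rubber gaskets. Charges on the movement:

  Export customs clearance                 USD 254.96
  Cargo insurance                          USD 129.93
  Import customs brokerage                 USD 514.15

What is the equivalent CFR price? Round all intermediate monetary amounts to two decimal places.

CFR price: USD 12601.07

Not relevant to the conversion: export clearance — on the seller under both CIF and CFR; already in the CIF price and stays in the CFR price. brokerage — on the buyer under both terms; not part of either seller's price.
From CIF to CFR, the seller no longer bears: insurance.
CFR price = 12731.00 − 129.93 = 12601.07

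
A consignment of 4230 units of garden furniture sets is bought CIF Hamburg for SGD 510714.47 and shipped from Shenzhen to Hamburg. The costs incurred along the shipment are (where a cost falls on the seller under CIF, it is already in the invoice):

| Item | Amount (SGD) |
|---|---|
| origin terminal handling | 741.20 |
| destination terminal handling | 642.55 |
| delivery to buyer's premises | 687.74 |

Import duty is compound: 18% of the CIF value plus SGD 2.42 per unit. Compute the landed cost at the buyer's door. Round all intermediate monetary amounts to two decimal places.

CIF: the seller pays costs through ocean freight and marine insurance to the destination port.
Already in the invoice (seller's account under CIF): origin terminal — exclude.
The CIF price already equals the CIF value: 510714.47
Ad valorem component: 510714.47 × 18% = 91928.60
Specific component: 4230 × 2.42 = 10236.60
Import duty = 91928.60 + 10236.60 = 102165.20
Buyer bears: destination terminal 642.55 + delivery 687.74 + duty 102165.20 = 103495.49
Landed cost = invoice 510714.47 + 103495.49 = 614209.96

Total landed cost: SGD 614209.96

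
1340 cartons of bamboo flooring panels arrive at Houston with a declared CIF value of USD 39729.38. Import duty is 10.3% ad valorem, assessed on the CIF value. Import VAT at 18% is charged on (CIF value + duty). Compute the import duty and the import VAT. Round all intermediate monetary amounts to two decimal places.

Import duty: USD 4092.13; import VAT: USD 7887.87

Import duty = 39729.38 × 10.3% = 4092.13
VAT base = CIF + duty = 39729.38 + 4092.13 = 43821.51
Import VAT = 43821.51 × 18% = 7887.87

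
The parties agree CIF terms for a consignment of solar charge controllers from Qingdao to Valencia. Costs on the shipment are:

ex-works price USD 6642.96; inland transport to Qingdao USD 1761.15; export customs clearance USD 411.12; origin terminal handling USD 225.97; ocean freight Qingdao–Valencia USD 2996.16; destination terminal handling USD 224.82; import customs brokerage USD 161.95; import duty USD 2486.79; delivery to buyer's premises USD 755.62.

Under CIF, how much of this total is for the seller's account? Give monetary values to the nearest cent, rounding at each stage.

CIF: the seller pays costs through ocean freight and marine insurance to the destination port.
Seller's account: goods 6642.96 + inland to port 1761.15 + export clearance 411.12 + origin terminal 225.97 + freight 2996.16 = 12037.36
Buyer's account: destination terminal 224.82 + brokerage 161.95 + duty 2486.79 + delivery 755.62 = 3629.18

Seller's account: USD 12037.36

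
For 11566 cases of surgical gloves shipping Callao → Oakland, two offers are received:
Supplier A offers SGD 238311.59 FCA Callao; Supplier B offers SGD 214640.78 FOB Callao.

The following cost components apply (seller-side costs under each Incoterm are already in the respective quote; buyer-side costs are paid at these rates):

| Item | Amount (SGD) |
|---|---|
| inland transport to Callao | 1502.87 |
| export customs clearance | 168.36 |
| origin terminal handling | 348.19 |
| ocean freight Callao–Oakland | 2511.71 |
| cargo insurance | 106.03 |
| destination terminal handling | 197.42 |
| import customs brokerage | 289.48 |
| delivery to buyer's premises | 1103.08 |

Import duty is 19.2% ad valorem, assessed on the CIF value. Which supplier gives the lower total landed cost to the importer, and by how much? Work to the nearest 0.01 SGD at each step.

Supplier B is cheaper by SGD 28630.64

Supplier A (FCA):
CIF value = FCA price + origin terminal + freight + insurance = 238311.59 + 348.19 + 2511.71 + 106.03 = 241277.52
Import duty = 241277.52 × 19.2% = 46325.28
Buyer bears (A): 348.19 + 2511.71 + 106.03 + 197.42 + 289.48 + 1103.08 = 4555.91
Landed cost (A) = invoice 238311.59 + 4555.91 + duty 46325.28 = 289192.78
Supplier B (FOB):
CIF value = FOB price + freight + insurance = 214640.78 + 2511.71 + 106.03 = 217258.52
Import duty = 217258.52 × 19.2% = 41713.64
Buyer bears (B): 2511.71 + 106.03 + 197.42 + 289.48 + 1103.08 = 4207.72
Landed cost (B) = invoice 214640.78 + 4207.72 + duty 41713.64 = 260562.14
Difference = |289192.78 − 260562.14| = 28630.64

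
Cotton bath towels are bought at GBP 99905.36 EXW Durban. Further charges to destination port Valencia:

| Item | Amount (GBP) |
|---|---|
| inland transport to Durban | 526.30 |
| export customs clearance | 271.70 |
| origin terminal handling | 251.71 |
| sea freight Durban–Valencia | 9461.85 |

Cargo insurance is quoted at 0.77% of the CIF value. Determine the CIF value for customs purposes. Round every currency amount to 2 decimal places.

Let C be the CIF value. C = EXW price + pre-shipment costs + freight + 0.77% × C
C − 0.77% × C = 99905.36 + 526.30 + 271.70 + 251.71 + 9461.85
0.9923 × C = 110416.92
C = 110416.92 / 0.9923 = 111273.73
Insurance premium = 0.77% × 111273.73 = 856.81

CIF value: GBP 111273.73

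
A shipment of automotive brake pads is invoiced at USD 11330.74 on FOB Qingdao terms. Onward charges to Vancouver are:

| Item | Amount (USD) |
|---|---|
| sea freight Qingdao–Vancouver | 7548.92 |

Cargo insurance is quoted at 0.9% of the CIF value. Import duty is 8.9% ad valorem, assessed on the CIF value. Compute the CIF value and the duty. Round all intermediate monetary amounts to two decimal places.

Let C be the CIF value. C = FOB price + freight + 0.9% × C
C − 0.9% × C = 11330.74 + 7548.92
0.991 × C = 18879.66
C = 18879.66 / 0.991 = 19051.12
Insurance premium = 0.9% × 19051.12 = 171.46
Import duty = 19051.12 × 8.9% = 1695.55

CIF value: USD 19051.12; import duty: USD 1695.55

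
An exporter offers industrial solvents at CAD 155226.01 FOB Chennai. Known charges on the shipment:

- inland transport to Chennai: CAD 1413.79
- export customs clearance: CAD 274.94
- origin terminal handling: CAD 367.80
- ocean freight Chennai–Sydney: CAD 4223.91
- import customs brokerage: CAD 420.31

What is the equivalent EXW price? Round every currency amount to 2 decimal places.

Not relevant to the conversion: brokerage, freight — on the buyer under both terms; not part of either seller's price.
From FOB to EXW, the seller no longer bears: inland to port, export clearance, origin terminal.
EXW price = 155226.01 − 1413.79 − 274.94 − 367.80 = 153169.48

EXW price: CAD 153169.48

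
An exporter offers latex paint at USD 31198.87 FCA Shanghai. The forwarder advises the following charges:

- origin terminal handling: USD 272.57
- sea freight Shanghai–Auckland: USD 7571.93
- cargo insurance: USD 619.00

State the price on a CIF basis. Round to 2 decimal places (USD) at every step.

CIF price: USD 39662.37

From FCA to CIF, the seller additionally bears: origin terminal, freight, insurance.
CIF price = 31198.87 + 272.57 + 7571.93 + 619.00 = 39662.37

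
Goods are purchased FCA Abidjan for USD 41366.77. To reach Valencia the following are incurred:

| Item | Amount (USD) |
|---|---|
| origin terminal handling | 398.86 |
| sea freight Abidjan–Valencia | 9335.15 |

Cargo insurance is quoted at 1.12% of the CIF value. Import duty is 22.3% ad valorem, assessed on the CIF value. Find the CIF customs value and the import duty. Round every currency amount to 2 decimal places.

CIF value: USD 51679.59; import duty: USD 11524.55

Let C be the CIF value. C = FCA price + pre-shipment costs + freight + 1.12% × C
C − 1.12% × C = 41366.77 + 398.86 + 9335.15
0.9888 × C = 51100.78
C = 51100.78 / 0.9888 = 51679.59
Insurance premium = 1.12% × 51679.59 = 578.81
Import duty = 51679.59 × 22.3% = 11524.55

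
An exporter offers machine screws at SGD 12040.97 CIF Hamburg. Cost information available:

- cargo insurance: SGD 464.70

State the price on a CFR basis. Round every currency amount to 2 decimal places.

CFR price: SGD 11576.27

From CIF to CFR, the seller no longer bears: insurance.
CFR price = 12040.97 − 464.70 = 11576.27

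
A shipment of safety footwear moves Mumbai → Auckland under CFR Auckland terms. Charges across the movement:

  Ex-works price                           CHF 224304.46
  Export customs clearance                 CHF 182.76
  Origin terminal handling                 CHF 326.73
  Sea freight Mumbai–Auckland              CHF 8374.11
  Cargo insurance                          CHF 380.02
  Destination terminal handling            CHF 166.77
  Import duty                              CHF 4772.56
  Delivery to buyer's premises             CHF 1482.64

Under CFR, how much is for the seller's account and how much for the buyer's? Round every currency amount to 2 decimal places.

Seller: CHF 233188.06; buyer: CHF 6801.99

CFR: the seller pays costs through ocean freight to the destination port, but not insurance.
Seller's account: goods 224304.46 + export clearance 182.76 + origin terminal 326.73 + freight 8374.11 = 233188.06
Buyer's account: insurance 380.02 + destination terminal 166.77 + duty 4772.56 + delivery 1482.64 = 6801.99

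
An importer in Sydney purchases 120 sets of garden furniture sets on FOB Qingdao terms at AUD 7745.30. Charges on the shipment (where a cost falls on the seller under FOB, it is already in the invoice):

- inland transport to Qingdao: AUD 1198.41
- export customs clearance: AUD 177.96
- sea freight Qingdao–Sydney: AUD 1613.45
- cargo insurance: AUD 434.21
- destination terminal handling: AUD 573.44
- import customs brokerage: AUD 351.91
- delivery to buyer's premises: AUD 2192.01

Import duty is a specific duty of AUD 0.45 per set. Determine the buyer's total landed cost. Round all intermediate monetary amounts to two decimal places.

Total landed cost: AUD 12964.32

FOB: the seller bears costs until goods are on board at the origin port; the buyer bears freight, insurance and all costs thereafter.
Already in the invoice (seller's account under FOB): inland to port, export clearance — exclude.
CIF value = FOB price + freight + insurance = 7745.30 + 1613.45 + 434.21 = 9792.96
Import duty = 120 × 0.45 = 54.00
Buyer bears: freight 1613.45 + insurance 434.21 + destination terminal 573.44 + brokerage 351.91 + delivery 2192.01 + duty 54.00 = 5219.02
Landed cost = invoice 7745.30 + 5219.02 = 12964.32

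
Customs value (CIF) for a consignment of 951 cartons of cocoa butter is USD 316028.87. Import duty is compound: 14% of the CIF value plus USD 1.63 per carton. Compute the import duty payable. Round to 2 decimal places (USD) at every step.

Ad valorem component: 316028.87 × 14% = 44244.04
Specific component: 951 × 1.63 = 1550.13
Import duty = 44244.04 + 1550.13 = 45794.17

Import duty: USD 45794.17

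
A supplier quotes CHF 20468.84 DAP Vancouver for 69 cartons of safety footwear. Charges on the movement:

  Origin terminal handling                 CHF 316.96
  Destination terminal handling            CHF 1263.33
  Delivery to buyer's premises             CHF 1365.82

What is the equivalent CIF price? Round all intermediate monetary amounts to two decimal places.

Not relevant to the conversion: origin terminal — on the seller under both DAP and CIF; already in the DAP price and stays in the CIF price.
From DAP to CIF, the seller no longer bears: destination terminal, delivery.
CIF price = 20468.84 − 1263.33 − 1365.82 = 17839.69

CIF price: CHF 17839.69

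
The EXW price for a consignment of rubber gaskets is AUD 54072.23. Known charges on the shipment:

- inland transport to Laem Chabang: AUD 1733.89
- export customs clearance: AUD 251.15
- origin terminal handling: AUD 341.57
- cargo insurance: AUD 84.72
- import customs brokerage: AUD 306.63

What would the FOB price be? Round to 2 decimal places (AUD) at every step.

FOB price: AUD 56398.84

Not relevant to the conversion: insurance, brokerage — on the buyer under both terms; not part of either seller's price.
From EXW to FOB, the seller additionally bears: inland to port, export clearance, origin terminal.
FOB price = 54072.23 + 1733.89 + 251.15 + 341.57 = 56398.84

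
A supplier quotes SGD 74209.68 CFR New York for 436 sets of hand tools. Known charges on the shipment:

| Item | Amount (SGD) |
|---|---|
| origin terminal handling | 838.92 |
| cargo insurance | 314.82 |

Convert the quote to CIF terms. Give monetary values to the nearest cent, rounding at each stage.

Not relevant to the conversion: origin terminal — on the seller under both CFR and CIF; already in the CFR price and stays in the CIF price.
From CFR to CIF, the seller additionally bears: insurance.
CIF price = 74209.68 + 314.82 = 74524.50

CIF price: SGD 74524.50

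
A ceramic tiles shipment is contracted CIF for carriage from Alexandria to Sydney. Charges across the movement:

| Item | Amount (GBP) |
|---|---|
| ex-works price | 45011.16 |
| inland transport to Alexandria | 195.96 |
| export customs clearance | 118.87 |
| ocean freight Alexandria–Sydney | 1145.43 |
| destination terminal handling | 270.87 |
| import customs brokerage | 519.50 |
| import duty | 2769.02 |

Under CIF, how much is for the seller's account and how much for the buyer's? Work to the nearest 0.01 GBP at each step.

CIF: the seller pays costs through ocean freight and marine insurance to the destination port.
Seller's account: goods 45011.16 + inland to port 195.96 + export clearance 118.87 + freight 1145.43 = 46471.42
Buyer's account: destination terminal 270.87 + brokerage 519.50 + duty 2769.02 = 3559.39

Seller: GBP 46471.42; buyer: GBP 3559.39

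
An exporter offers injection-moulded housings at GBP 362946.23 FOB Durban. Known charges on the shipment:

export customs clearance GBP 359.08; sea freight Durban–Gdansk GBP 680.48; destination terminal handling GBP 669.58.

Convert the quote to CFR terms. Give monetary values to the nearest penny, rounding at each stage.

Not relevant to the conversion: export clearance — on the seller under both FOB and CFR; already in the FOB price and stays in the CFR price. destination terminal — on the buyer under both terms; not part of either seller's price.
From FOB to CFR, the seller additionally bears: freight.
CFR price = 362946.23 + 680.48 = 363626.71

CFR price: GBP 363626.71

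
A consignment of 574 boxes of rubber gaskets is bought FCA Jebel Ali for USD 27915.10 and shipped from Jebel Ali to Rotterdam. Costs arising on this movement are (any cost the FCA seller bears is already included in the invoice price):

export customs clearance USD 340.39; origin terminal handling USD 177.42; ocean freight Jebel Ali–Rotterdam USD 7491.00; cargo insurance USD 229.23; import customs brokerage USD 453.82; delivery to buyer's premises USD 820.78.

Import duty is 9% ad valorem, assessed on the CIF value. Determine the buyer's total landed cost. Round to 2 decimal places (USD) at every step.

Total landed cost: USD 40310.50

FCA: the seller delivers export-cleared goods to the carrier; the buyer bears costs from that point.
Already in the invoice (seller's account under FCA): export clearance — exclude.
CIF value = FCA price + origin terminal + freight + insurance = 27915.10 + 177.42 + 7491.00 + 229.23 = 35812.75
Import duty = 35812.75 × 9% = 3223.15
Buyer bears: origin terminal 177.42 + freight 7491.00 + insurance 229.23 + brokerage 453.82 + delivery 820.78 + duty 3223.15 = 12395.40
Landed cost = invoice 27915.10 + 12395.40 = 40310.50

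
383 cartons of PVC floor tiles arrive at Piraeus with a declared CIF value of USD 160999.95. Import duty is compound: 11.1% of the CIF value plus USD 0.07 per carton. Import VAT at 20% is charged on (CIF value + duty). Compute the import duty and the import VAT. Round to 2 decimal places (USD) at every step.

Ad valorem component: 160999.95 × 11.1% = 17870.99
Specific component: 383 × 0.07 = 26.81
Import duty = 17870.99 + 26.81 = 17897.80
VAT base = CIF + duty = 160999.95 + 17897.80 = 178897.75
Import VAT = 178897.75 × 20% = 35779.55

Import duty: USD 17897.80; import VAT: USD 35779.55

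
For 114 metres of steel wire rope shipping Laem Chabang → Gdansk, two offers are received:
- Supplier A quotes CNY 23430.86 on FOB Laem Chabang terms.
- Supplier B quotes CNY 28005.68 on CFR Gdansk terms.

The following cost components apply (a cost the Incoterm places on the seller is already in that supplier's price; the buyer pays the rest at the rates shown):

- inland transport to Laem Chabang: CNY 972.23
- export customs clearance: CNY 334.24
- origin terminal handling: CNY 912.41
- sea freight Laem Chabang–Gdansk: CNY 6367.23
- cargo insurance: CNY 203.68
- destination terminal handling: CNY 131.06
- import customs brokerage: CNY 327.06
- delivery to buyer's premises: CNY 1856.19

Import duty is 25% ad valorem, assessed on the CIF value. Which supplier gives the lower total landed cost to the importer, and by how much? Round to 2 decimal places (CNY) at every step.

Supplier A (FOB):
CIF value = FOB price + freight + insurance = 23430.86 + 6367.23 + 203.68 = 30001.77
Import duty = 30001.77 × 25% = 7500.44
Buyer bears (A): 6367.23 + 203.68 + 131.06 + 327.06 + 1856.19 = 8885.22
Landed cost (A) = invoice 23430.86 + 8885.22 + duty 7500.44 = 39816.52
Supplier B (CFR):
CIF value = CFR price + insurance = 28005.68 + 203.68 = 28209.36
Import duty = 28209.36 × 25% = 7052.34
Buyer bears (B): 203.68 + 131.06 + 327.06 + 1856.19 = 2517.99
Landed cost (B) = invoice 28005.68 + 2517.99 + duty 7052.34 = 37576.01
Difference = |39816.52 − 37576.01| = 2240.51

Supplier B is cheaper by CNY 2240.51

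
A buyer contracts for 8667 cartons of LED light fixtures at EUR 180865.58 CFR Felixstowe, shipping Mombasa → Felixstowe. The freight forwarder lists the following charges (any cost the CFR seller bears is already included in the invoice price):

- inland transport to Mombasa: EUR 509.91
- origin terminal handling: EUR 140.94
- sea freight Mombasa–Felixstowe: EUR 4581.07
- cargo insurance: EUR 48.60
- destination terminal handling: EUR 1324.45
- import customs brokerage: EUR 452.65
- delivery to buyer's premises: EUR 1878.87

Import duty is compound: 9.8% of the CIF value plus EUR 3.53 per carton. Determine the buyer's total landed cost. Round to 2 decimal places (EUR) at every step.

CFR: the seller pays costs through ocean freight to the destination port, but not insurance.
Already in the invoice (seller's account under CFR): inland to port, origin terminal, freight — exclude.
CIF value = CFR price + insurance = 180865.58 + 48.60 = 180914.18
Ad valorem component: 180914.18 × 9.8% = 17729.59
Specific component: 8667 × 3.53 = 30594.51
Import duty = 17729.59 + 30594.51 = 48324.10
Buyer bears: insurance 48.60 + destination terminal 1324.45 + brokerage 452.65 + delivery 1878.87 + duty 48324.10 = 52028.67
Landed cost = invoice 180865.58 + 52028.67 = 232894.25

Total landed cost: EUR 232894.25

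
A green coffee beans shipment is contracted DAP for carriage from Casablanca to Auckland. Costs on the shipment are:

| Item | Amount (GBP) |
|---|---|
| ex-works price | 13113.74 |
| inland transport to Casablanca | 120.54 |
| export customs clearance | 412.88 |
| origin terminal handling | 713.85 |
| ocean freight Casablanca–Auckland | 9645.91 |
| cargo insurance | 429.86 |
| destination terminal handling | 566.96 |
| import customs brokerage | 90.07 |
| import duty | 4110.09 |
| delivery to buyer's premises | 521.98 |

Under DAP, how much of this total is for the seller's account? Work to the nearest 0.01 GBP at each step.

DAP: the seller bears all costs to the named destination except import duty and clearance.
Seller's account: goods 13113.74 + inland to port 120.54 + export clearance 412.88 + origin terminal 713.85 + freight 9645.91 + insurance 429.86 + destination terminal 566.96 + delivery 521.98 = 25525.72
Buyer's account: brokerage 90.07 + duty 4110.09 = 4200.16

Seller's account: GBP 25525.72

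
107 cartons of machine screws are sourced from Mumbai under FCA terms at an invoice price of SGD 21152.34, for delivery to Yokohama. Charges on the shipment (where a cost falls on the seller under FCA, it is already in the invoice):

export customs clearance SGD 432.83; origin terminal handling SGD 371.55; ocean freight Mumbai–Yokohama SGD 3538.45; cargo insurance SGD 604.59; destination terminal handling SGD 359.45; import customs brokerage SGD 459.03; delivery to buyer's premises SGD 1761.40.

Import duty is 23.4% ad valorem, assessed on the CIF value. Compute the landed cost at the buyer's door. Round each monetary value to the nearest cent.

Total landed cost: SGD 34252.87

FCA: the seller delivers export-cleared goods to the carrier; the buyer bears costs from that point.
Already in the invoice (seller's account under FCA): export clearance — exclude.
CIF value = FCA price + origin terminal + freight + insurance = 21152.34 + 371.55 + 3538.45 + 604.59 = 25666.93
Import duty = 25666.93 × 23.4% = 6006.06
Buyer bears: origin terminal 371.55 + freight 3538.45 + insurance 604.59 + destination terminal 359.45 + brokerage 459.03 + delivery 1761.40 + duty 6006.06 = 13100.53
Landed cost = invoice 21152.34 + 13100.53 = 34252.87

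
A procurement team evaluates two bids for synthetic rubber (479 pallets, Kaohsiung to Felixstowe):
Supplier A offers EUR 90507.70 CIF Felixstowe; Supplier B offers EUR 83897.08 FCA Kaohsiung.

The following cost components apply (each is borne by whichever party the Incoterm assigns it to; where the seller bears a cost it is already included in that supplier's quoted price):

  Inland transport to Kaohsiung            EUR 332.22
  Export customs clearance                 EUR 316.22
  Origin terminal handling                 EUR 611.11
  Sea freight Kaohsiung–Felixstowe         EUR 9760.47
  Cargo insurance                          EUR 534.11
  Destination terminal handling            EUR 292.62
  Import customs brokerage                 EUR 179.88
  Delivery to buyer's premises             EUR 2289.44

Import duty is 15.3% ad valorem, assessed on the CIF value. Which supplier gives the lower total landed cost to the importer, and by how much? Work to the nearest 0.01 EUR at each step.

Supplier A (CIF):
The CIF price already equals the CIF value: 90507.70
Import duty = 90507.70 × 15.3% = 13847.68
Buyer bears (A): 292.62 + 179.88 + 2289.44 = 2761.94
Landed cost (A) = invoice 90507.70 + 2761.94 + duty 13847.68 = 107117.32
Supplier B (FCA):
CIF value = FCA price + origin terminal + freight + insurance = 83897.08 + 611.11 + 9760.47 + 534.11 = 94802.77
Import duty = 94802.77 × 15.3% = 14504.82
Buyer bears (B): 611.11 + 9760.47 + 534.11 + 292.62 + 179.88 + 2289.44 = 13667.63
Landed cost (B) = invoice 83897.08 + 13667.63 + duty 14504.82 = 112069.53
Difference = |107117.32 − 112069.53| = 4952.21

Supplier A is cheaper by EUR 4952.21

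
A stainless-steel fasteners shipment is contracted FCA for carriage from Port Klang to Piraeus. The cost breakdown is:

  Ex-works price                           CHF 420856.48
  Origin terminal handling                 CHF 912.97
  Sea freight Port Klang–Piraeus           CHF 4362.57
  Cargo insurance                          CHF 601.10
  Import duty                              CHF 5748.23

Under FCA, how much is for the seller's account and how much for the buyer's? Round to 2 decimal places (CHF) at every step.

FCA: the seller delivers export-cleared goods to the carrier; the buyer bears costs from that point.
Seller's account: goods 420856.48 = 420856.48
Buyer's account: origin terminal 912.97 + freight 4362.57 + insurance 601.10 + duty 5748.23 = 11624.87

Seller: CHF 420856.48; buyer: CHF 11624.87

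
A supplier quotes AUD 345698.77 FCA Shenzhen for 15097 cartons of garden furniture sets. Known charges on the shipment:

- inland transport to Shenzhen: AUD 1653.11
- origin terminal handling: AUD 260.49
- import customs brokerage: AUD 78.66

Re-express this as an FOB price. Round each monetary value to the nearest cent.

Not relevant to the conversion: inland to port — on the seller under both FCA and FOB; already in the FCA price and stays in the FOB price. brokerage — on the buyer under both terms; not part of either seller's price.
From FCA to FOB, the seller additionally bears: origin terminal.
FOB price = 345698.77 + 260.49 = 345959.26

FOB price: AUD 345959.26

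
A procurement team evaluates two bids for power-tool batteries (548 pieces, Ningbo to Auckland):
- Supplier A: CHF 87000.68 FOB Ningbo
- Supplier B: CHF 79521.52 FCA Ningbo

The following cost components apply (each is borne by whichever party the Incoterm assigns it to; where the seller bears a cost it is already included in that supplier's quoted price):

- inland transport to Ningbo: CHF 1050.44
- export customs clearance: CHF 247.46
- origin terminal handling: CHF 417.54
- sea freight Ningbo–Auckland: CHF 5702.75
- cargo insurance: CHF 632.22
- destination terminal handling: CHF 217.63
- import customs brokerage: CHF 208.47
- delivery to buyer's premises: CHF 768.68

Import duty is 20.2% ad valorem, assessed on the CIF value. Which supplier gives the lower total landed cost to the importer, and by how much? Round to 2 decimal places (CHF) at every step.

Supplier A (FOB):
CIF value = FOB price + freight + insurance = 87000.68 + 5702.75 + 632.22 = 93335.65
Import duty = 93335.65 × 20.2% = 18853.80
Buyer bears (A): 5702.75 + 632.22 + 217.63 + 208.47 + 768.68 = 7529.75
Landed cost (A) = invoice 87000.68 + 7529.75 + duty 18853.80 = 113384.23
Supplier B (FCA):
CIF value = FCA price + origin terminal + freight + insurance = 79521.52 + 417.54 + 5702.75 + 632.22 = 86274.03
Import duty = 86274.03 × 20.2% = 17427.35
Buyer bears (B): 417.54 + 5702.75 + 632.22 + 217.63 + 208.47 + 768.68 = 7947.29
Landed cost (B) = invoice 79521.52 + 7947.29 + duty 17427.35 = 104896.16
Difference = |113384.23 − 104896.16| = 8488.07

Supplier B is cheaper by CHF 8488.07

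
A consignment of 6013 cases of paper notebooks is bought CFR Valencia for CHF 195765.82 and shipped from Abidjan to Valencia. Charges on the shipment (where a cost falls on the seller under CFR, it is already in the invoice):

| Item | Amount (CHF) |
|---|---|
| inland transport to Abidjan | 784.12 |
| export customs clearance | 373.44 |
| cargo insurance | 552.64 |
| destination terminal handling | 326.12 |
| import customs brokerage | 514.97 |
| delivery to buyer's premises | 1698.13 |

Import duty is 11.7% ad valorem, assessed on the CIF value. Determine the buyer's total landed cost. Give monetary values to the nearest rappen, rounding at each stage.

Total landed cost: CHF 221826.94

CFR: the seller pays costs through ocean freight to the destination port, but not insurance.
Already in the invoice (seller's account under CFR): inland to port, export clearance — exclude.
CIF value = CFR price + insurance = 195765.82 + 552.64 = 196318.46
Import duty = 196318.46 × 11.7% = 22969.26
Buyer bears: insurance 552.64 + destination terminal 326.12 + brokerage 514.97 + delivery 1698.13 + duty 22969.26 = 26061.12
Landed cost = invoice 195765.82 + 26061.12 = 221826.94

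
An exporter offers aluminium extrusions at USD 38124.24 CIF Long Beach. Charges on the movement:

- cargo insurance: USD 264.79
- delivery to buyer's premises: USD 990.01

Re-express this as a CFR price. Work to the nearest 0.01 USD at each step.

Not relevant to the conversion: delivery — on the buyer under both terms; not part of either seller's price.
From CIF to CFR, the seller no longer bears: insurance.
CFR price = 38124.24 − 264.79 = 37859.45

CFR price: USD 37859.45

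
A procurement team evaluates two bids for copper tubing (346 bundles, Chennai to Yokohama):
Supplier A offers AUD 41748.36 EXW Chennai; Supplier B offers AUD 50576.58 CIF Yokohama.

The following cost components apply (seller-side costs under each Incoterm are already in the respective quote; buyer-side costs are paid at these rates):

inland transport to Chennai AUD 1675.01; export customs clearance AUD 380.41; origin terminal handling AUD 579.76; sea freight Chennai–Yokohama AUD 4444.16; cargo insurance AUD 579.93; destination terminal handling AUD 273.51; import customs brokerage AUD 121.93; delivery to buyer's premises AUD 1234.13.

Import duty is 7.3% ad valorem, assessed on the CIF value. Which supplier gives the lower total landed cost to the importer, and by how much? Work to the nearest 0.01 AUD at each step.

Supplier A is cheaper by AUD 1254.28

Supplier A (EXW):
CIF value = EXW price + inland to port + export clearance + origin terminal + freight + insurance = 41748.36 + 1675.01 + 380.41 + 579.76 + 4444.16 + 579.93 = 49407.63
Import duty = 49407.63 × 7.3% = 3606.76
Buyer bears (A): 1675.01 + 380.41 + 579.76 + 4444.16 + 579.93 + 273.51 + 121.93 + 1234.13 = 9288.84
Landed cost (A) = invoice 41748.36 + 9288.84 + duty 3606.76 = 54643.96
Supplier B (CIF):
The CIF price already equals the CIF value: 50576.58
Import duty = 50576.58 × 7.3% = 3692.09
Buyer bears (B): 273.51 + 121.93 + 1234.13 = 1629.57
Landed cost (B) = invoice 50576.58 + 1629.57 + duty 3692.09 = 55898.24
Difference = |54643.96 − 55898.24| = 1254.28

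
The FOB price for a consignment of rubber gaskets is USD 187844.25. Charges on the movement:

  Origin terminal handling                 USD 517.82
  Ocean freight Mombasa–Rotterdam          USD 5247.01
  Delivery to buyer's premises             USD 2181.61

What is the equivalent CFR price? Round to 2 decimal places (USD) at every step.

CFR price: USD 193091.26

Not relevant to the conversion: origin terminal — on the seller under both FOB and CFR; already in the FOB price and stays in the CFR price. delivery — on the buyer under both terms; not part of either seller's price.
From FOB to CFR, the seller additionally bears: freight.
CFR price = 187844.25 + 5247.01 = 193091.26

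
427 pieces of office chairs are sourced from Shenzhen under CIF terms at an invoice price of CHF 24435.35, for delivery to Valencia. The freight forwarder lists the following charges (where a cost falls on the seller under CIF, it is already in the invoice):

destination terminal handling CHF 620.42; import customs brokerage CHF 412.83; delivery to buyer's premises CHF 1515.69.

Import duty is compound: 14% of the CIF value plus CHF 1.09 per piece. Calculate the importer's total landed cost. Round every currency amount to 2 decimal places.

CIF: the seller pays costs through ocean freight and marine insurance to the destination port.
The CIF price already equals the CIF value: 24435.35
Ad valorem component: 24435.35 × 14% = 3420.95
Specific component: 427 × 1.09 = 465.43
Import duty = 3420.95 + 465.43 = 3886.38
Buyer bears: destination terminal 620.42 + brokerage 412.83 + delivery 1515.69 + duty 3886.38 = 6435.32
Landed cost = invoice 24435.35 + 6435.32 = 30870.67

Total landed cost: CHF 30870.67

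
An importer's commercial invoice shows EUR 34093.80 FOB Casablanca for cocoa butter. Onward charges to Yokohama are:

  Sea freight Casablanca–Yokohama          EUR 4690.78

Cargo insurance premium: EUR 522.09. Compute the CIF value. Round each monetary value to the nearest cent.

CIF value: EUR 39306.67

CIF = FOB price + freight + insurance
CIF = 34093.80 + 4690.78 + 522.09 = 39306.67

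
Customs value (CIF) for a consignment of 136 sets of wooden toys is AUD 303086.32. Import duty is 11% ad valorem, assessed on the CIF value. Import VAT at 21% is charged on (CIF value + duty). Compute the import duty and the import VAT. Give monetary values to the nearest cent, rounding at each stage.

Import duty = 303086.32 × 11% = 33339.50
VAT base = CIF + duty = 303086.32 + 33339.50 = 336425.82
Import VAT = 336425.82 × 21% = 70649.42

Import duty: AUD 33339.50; import VAT: AUD 70649.42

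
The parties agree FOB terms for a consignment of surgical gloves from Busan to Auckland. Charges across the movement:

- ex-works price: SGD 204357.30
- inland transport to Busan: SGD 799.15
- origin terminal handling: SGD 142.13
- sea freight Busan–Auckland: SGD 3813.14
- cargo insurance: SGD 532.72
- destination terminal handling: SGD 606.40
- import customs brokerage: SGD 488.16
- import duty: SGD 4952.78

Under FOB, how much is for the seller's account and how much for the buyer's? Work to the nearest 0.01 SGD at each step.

Seller: SGD 205298.58; buyer: SGD 10393.20

FOB: the seller bears costs until goods are on board at the origin port; the buyer bears freight, insurance and all costs thereafter.
Seller's account: goods 204357.30 + inland to port 799.15 + origin terminal 142.13 = 205298.58
Buyer's account: freight 3813.14 + insurance 532.72 + destination terminal 606.40 + brokerage 488.16 + duty 4952.78 = 10393.20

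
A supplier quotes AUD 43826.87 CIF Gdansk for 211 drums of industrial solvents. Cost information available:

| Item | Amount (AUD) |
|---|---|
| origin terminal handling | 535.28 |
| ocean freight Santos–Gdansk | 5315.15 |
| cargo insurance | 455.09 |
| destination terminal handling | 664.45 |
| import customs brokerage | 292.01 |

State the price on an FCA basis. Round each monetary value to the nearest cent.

Not relevant to the conversion: brokerage, destination terminal — on the buyer under both terms; not part of either seller's price.
From CIF to FCA, the seller no longer bears: origin terminal, freight, insurance.
FCA price = 43826.87 − 535.28 − 5315.15 − 455.09 = 37521.35

FCA price: AUD 37521.35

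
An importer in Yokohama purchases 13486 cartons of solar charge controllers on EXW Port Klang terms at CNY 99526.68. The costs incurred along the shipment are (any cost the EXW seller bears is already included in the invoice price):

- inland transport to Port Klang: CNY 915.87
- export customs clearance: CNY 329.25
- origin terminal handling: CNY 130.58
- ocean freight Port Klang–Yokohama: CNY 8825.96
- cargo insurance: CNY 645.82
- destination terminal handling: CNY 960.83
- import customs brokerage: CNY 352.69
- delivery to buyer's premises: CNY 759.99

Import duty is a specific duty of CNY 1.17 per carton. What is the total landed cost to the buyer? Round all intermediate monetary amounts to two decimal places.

Total landed cost: CNY 128226.29

EXW: the seller makes goods available at their premises; the buyer bears all onward costs.
CIF value = EXW price + inland to port + export clearance + origin terminal + freight + insurance = 99526.68 + 915.87 + 329.25 + 130.58 + 8825.96 + 645.82 = 110374.16
Import duty = 13486 × 1.17 = 15778.62
Buyer bears: inland to port 915.87 + export clearance 329.25 + origin terminal 130.58 + freight 8825.96 + insurance 645.82 + destination terminal 960.83 + brokerage 352.69 + delivery 759.99 + duty 15778.62 = 28699.61
Landed cost = invoice 99526.68 + 28699.61 = 128226.29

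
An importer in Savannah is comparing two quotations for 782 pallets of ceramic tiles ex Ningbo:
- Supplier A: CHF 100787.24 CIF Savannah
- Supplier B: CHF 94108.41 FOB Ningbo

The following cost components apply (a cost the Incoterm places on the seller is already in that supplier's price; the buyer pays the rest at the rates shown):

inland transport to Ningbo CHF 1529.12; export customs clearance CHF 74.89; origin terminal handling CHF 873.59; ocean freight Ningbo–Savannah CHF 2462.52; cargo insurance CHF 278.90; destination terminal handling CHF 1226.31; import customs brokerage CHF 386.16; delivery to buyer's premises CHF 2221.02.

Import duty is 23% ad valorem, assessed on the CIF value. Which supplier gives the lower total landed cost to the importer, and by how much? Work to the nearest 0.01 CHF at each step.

Supplier B is cheaper by CHF 4843.02

Supplier A (CIF):
The CIF price already equals the CIF value: 100787.24
Import duty = 100787.24 × 23% = 23181.07
Buyer bears (A): 1226.31 + 386.16 + 2221.02 = 3833.49
Landed cost (A) = invoice 100787.24 + 3833.49 + duty 23181.07 = 127801.80
Supplier B (FOB):
CIF value = FOB price + freight + insurance = 94108.41 + 2462.52 + 278.90 = 96849.83
Import duty = 96849.83 × 23% = 22275.46
Buyer bears (B): 2462.52 + 278.90 + 1226.31 + 386.16 + 2221.02 = 6574.91
Landed cost (B) = invoice 94108.41 + 6574.91 + duty 22275.46 = 122958.78
Difference = |127801.80 − 122958.78| = 4843.02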